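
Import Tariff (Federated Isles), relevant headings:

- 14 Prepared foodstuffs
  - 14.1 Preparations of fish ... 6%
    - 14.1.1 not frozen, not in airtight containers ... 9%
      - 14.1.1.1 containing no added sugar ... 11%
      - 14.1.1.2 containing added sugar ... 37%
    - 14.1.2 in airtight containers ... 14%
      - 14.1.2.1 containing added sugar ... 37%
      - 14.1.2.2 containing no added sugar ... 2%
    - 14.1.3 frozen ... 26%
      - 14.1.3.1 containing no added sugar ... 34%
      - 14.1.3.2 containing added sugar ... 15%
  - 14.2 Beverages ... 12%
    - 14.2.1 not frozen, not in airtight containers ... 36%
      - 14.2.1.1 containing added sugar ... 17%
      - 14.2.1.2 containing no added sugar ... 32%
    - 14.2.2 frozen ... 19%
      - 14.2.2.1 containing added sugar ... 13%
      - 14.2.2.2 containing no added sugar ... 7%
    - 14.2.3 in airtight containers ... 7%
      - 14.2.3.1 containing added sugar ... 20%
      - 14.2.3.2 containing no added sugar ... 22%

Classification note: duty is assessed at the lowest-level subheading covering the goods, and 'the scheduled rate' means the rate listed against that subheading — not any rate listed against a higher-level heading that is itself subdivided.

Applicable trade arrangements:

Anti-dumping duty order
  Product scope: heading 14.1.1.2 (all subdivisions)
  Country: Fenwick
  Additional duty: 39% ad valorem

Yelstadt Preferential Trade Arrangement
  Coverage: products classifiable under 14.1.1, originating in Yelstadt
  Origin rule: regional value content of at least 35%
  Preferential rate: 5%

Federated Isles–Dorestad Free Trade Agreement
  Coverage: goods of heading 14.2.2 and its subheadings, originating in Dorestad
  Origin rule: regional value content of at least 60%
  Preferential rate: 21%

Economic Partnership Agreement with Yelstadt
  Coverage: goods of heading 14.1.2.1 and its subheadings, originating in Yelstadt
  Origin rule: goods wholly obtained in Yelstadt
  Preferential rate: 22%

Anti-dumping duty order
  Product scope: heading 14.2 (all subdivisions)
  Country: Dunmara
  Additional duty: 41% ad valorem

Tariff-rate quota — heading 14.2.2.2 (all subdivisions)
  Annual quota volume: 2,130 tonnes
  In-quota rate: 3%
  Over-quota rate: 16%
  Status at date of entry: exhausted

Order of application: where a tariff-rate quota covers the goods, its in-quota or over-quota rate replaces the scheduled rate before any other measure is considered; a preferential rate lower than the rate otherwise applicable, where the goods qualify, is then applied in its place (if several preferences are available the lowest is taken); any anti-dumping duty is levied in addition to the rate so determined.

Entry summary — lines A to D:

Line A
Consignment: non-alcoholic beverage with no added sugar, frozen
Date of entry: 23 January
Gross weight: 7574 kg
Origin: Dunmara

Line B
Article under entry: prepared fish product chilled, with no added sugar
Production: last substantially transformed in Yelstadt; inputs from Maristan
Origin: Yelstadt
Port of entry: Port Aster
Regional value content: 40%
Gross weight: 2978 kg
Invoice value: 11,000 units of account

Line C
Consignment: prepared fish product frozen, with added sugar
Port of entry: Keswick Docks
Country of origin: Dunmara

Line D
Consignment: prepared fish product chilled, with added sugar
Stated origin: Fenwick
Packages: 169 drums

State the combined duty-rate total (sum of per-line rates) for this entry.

153%

Line A: non-alcoholic beverage → 14.2; frozen → 14.2.2; with no added sugar → 14.2.2.2. Scheduled 7%. quota on 14.2.2.2 exhausted → over-quota 16%; anti-dumping (Dunmara, 14.2): +41%; total 16% + 41% = 57%. → 57%.
Line B: prepared fish product → 14.1; chilled → 14.1.1; with no added sugar → 14.1.1.1. Scheduled 11%. Yelstadt agreement on 14.1.1: RVC ≥ 35% → 5% available; Yelstadt agreement on 14.1.2.1: 14.1.1.1 not covered; preferential 5%. → 5%.
Line C: prepared fish product → 14.1; frozen → 14.1.3; with added sugar → 14.1.3.2. Scheduled 15%. No special measure applies. → 15%.
Line D: prepared fish product → 14.1; chilled → 14.1.1; with added sugar → 14.1.1.2. Scheduled 37%. anti-dumping (Fenwick, 14.1.1.2): +39%; total 37% + 39% = 76%. → 76%.
Sum: 57% + 5% + 15% + 76% = 153%.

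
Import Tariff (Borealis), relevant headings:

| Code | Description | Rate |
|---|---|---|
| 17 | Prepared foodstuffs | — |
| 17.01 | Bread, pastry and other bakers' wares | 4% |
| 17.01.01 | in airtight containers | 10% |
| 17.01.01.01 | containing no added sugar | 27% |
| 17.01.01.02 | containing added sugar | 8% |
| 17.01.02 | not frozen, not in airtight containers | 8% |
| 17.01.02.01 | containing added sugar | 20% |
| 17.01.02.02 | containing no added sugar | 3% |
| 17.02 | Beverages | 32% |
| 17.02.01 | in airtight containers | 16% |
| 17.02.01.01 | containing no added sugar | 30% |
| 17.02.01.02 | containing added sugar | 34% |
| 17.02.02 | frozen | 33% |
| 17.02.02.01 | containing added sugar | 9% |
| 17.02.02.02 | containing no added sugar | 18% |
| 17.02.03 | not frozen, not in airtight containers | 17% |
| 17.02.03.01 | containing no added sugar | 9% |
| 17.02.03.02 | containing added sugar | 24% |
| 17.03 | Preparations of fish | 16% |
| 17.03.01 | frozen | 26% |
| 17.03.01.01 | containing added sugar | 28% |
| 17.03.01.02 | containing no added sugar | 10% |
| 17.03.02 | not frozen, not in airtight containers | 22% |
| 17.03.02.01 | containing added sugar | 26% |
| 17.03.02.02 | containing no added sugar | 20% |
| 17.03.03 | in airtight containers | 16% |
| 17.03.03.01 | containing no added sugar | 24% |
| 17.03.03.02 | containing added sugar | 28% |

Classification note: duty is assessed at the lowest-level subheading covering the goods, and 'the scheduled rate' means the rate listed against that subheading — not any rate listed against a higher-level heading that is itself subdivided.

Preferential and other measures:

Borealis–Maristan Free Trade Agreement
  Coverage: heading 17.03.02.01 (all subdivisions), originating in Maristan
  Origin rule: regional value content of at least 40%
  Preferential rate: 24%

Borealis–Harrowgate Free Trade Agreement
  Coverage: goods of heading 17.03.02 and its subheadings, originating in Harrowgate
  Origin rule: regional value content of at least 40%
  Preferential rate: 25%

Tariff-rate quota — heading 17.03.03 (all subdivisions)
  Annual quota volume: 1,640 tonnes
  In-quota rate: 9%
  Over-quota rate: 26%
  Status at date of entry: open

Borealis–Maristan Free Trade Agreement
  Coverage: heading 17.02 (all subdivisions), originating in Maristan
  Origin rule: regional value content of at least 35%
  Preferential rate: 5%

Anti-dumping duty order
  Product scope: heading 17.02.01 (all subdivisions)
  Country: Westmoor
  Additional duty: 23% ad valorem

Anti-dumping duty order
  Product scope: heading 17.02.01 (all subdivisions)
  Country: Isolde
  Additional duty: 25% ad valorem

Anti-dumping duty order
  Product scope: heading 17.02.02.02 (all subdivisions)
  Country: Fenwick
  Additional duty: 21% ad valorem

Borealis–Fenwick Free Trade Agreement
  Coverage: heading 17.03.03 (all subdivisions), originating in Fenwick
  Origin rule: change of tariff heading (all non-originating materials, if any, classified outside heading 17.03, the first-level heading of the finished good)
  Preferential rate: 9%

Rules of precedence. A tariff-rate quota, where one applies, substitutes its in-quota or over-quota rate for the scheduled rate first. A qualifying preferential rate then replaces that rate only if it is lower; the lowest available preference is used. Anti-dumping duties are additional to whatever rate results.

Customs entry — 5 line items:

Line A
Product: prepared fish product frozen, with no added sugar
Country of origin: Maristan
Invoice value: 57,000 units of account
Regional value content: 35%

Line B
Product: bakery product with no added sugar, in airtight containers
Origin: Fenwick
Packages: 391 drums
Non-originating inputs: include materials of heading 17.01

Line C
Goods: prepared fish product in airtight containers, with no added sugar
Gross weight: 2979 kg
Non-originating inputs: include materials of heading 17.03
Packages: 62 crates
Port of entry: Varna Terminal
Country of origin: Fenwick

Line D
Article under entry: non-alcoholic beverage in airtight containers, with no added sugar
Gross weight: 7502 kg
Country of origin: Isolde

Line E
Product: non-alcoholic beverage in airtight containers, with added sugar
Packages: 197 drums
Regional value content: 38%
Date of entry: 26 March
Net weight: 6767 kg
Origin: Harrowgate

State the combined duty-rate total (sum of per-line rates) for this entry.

135%

Line A: prepared fish product → 17.03; frozen → 17.03.01; with no added sugar → 17.03.01.02. Scheduled 10%. Maristan agreement on 17.03.02.01: 17.03.01.02 not covered; Maristan agreement on 17.02: 17.03.01.02 not covered. → 10%.
Line B: bakery product → 17.01; in airtight containers → 17.01.01; with no added sugar → 17.01.01.01. Scheduled 27%. Fenwick agreement on 17.03.03: 17.01.01.01 not covered. → 27%.
Line C: prepared fish product → 17.03; in airtight containers → 17.03.03; with no added sugar → 17.03.03.01. Scheduled 24%. quota on 17.03.03 open → in-quota 9%; Fenwick agreement on 17.03.03: CTH not met. → 9%.
Line D: non-alcoholic beverage → 17.02; in airtight containers → 17.02.01; with no added sugar → 17.02.01.01. Scheduled 30%. anti-dumping (Isolde, 17.02.01): +25%; total 30% + 25% = 55%. → 55%.
Line E: non-alcoholic beverage → 17.02; in airtight containers → 17.02.01; with added sugar → 17.02.01.02. Scheduled 34%. Harrowgate agreement on 17.03.02: 17.02.01.02 not covered. → 34%.
Sum: 10% + 27% + 9% + 55% + 34% = 135%.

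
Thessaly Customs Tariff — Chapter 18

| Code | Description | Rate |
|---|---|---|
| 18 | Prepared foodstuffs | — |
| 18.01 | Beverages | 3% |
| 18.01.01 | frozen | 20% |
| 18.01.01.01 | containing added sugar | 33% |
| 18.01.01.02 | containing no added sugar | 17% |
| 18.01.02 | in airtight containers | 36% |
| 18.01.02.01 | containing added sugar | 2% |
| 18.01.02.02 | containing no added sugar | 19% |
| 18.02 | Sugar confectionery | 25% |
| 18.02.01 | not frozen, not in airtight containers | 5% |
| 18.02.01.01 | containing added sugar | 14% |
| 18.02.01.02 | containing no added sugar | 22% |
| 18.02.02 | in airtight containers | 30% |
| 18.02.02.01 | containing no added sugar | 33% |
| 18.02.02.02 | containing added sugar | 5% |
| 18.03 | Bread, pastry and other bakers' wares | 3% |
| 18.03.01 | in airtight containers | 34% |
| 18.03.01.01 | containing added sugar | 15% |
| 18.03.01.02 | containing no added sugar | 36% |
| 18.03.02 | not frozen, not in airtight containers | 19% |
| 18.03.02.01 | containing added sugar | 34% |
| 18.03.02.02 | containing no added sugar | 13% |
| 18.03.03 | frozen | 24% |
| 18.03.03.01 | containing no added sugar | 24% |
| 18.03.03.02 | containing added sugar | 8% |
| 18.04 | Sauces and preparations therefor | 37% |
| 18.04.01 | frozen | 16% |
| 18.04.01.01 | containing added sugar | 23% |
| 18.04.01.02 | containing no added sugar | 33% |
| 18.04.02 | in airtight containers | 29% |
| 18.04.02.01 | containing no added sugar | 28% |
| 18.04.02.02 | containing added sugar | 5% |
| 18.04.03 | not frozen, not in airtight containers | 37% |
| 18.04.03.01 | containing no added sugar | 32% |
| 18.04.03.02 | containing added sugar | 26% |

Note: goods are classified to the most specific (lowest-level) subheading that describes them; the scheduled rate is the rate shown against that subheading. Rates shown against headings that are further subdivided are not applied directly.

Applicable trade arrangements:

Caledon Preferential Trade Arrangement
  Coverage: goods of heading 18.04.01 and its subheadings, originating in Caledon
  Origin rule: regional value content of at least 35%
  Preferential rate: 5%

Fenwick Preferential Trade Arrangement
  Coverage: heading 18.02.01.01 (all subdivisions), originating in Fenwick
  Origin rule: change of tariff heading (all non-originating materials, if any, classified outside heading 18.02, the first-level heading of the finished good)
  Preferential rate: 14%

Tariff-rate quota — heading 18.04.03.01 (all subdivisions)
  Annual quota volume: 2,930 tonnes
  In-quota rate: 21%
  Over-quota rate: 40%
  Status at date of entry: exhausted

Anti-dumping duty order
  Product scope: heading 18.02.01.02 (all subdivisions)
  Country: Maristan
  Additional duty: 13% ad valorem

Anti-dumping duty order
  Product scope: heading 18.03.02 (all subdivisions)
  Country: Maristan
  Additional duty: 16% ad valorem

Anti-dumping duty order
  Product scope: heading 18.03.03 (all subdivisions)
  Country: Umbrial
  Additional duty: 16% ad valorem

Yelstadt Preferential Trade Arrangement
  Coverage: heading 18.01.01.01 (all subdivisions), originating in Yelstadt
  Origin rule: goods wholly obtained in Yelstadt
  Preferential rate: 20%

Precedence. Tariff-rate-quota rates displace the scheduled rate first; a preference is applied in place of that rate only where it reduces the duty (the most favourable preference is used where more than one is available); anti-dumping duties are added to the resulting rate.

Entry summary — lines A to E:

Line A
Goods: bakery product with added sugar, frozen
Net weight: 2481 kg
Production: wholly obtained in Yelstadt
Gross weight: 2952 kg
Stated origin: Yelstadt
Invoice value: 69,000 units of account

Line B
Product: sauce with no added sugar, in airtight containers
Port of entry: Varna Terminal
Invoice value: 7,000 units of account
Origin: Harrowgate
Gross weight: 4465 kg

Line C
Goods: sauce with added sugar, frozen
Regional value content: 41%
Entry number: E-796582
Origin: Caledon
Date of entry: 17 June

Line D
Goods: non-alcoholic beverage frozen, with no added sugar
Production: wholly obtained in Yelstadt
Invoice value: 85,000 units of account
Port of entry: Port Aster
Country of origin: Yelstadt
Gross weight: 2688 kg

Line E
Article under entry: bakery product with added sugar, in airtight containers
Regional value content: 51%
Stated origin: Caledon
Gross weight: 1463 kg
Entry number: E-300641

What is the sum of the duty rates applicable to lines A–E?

73%

Line A: bakery product → 18.03; frozen → 18.03.03; with added sugar → 18.03.03.02. Scheduled 8%. Yelstadt agreement on 18.01.01.01: 18.03.03.02 not covered. → 8%.
Line B: sauce → 18.04; in airtight containers → 18.04.02; with no added sugar → 18.04.02.01. Scheduled 28%. No special measure applies. → 28%.
Line C: sauce → 18.04; frozen → 18.04.01; with added sugar → 18.04.01.01. Scheduled 23%. Caledon agreement on 18.04.01: RVC ≥ 35% → 5% available; preferential 5%. → 5%.
Line D: non-alcoholic beverage → 18.01; frozen → 18.01.01; with no added sugar → 18.01.01.02. Scheduled 17%. Yelstadt agreement on 18.01.01.01: 18.01.01.02 not covered. → 17%.
Line E: bakery product → 18.03; in airtight containers → 18.03.01; with added sugar → 18.03.01.01. Scheduled 15%. Caledon agreement on 18.04.01: 18.03.01.01 not covered. → 15%.
Sum: 8% + 28% + 5% + 17% + 15% = 73%.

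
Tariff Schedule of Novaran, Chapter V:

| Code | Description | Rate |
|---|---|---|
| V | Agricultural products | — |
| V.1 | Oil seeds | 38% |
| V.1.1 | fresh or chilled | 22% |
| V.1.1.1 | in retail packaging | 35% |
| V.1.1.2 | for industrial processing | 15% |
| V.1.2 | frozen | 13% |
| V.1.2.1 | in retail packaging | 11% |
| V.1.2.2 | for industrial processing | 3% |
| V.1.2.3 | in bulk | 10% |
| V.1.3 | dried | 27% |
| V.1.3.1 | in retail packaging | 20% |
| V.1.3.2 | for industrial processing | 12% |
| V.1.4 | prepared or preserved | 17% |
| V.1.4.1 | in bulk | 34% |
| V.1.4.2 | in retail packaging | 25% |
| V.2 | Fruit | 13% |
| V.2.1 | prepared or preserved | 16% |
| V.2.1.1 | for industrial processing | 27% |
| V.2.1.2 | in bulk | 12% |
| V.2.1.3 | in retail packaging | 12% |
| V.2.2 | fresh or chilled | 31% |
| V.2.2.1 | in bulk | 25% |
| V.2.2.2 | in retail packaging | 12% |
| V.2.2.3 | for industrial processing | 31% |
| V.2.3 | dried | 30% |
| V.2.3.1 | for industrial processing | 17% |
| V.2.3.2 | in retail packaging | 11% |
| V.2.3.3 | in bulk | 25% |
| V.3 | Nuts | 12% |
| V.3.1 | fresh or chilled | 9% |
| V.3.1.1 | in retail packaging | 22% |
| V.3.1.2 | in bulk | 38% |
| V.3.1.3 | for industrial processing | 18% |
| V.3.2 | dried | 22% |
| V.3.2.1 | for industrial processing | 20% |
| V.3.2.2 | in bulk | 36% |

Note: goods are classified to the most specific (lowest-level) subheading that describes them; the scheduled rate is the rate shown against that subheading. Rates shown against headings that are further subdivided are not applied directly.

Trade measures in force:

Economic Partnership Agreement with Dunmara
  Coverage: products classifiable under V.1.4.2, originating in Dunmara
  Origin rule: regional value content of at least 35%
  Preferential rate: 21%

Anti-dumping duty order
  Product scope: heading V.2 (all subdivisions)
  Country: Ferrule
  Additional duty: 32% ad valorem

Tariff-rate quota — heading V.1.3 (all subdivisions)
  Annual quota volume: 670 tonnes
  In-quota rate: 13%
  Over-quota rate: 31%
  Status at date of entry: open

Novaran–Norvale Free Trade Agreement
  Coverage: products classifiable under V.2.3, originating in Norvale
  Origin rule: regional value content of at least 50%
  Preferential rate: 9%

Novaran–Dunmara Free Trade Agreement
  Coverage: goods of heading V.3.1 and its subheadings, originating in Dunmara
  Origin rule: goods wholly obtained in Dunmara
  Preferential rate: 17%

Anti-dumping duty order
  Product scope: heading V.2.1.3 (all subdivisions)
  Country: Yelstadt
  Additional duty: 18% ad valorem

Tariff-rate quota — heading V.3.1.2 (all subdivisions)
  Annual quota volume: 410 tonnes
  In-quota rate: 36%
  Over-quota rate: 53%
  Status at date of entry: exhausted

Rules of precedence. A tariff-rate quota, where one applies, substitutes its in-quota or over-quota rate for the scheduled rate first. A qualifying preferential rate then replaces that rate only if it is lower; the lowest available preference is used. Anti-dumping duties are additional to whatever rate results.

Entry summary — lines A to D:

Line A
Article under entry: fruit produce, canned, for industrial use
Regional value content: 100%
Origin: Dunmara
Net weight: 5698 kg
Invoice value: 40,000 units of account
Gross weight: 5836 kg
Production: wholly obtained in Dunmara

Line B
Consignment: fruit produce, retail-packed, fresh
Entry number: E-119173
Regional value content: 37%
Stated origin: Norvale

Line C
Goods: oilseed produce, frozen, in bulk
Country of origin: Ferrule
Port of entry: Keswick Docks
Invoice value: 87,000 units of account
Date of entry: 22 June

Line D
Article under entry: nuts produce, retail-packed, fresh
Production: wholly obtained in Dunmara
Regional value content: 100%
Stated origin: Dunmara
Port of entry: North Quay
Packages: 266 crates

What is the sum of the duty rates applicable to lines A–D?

Line A: fruit → V.2; canned → V.2.1; for industrial use → V.2.1.1. Scheduled 27%. Dunmara agreement on V.1.4.2: V.2.1.1 not covered; Dunmara agreement on V.3.1: V.2.1.1 not covered. → 27%.
Line B: fruit → V.2; fresh → V.2.2; retail-packed → V.2.2.2. Scheduled 12%. Norvale agreement on V.2.3: V.2.2.2 not covered. → 12%.
Line C: oilseed → V.1; frozen → V.1.2; in bulk → V.1.2.3. Scheduled 10%. No special measure applies. → 10%.
Line D: nuts → V.3; fresh → V.3.1; retail-packed → V.3.1.1. Scheduled 22%. Dunmara agreement on V.1.4.2: V.3.1.1 not covered; Dunmara agreement on V.3.1: wholly obtained → 17% available; preferential 17%. → 17%.
Sum: 27% + 12% + 10% + 17% = 66%.

66%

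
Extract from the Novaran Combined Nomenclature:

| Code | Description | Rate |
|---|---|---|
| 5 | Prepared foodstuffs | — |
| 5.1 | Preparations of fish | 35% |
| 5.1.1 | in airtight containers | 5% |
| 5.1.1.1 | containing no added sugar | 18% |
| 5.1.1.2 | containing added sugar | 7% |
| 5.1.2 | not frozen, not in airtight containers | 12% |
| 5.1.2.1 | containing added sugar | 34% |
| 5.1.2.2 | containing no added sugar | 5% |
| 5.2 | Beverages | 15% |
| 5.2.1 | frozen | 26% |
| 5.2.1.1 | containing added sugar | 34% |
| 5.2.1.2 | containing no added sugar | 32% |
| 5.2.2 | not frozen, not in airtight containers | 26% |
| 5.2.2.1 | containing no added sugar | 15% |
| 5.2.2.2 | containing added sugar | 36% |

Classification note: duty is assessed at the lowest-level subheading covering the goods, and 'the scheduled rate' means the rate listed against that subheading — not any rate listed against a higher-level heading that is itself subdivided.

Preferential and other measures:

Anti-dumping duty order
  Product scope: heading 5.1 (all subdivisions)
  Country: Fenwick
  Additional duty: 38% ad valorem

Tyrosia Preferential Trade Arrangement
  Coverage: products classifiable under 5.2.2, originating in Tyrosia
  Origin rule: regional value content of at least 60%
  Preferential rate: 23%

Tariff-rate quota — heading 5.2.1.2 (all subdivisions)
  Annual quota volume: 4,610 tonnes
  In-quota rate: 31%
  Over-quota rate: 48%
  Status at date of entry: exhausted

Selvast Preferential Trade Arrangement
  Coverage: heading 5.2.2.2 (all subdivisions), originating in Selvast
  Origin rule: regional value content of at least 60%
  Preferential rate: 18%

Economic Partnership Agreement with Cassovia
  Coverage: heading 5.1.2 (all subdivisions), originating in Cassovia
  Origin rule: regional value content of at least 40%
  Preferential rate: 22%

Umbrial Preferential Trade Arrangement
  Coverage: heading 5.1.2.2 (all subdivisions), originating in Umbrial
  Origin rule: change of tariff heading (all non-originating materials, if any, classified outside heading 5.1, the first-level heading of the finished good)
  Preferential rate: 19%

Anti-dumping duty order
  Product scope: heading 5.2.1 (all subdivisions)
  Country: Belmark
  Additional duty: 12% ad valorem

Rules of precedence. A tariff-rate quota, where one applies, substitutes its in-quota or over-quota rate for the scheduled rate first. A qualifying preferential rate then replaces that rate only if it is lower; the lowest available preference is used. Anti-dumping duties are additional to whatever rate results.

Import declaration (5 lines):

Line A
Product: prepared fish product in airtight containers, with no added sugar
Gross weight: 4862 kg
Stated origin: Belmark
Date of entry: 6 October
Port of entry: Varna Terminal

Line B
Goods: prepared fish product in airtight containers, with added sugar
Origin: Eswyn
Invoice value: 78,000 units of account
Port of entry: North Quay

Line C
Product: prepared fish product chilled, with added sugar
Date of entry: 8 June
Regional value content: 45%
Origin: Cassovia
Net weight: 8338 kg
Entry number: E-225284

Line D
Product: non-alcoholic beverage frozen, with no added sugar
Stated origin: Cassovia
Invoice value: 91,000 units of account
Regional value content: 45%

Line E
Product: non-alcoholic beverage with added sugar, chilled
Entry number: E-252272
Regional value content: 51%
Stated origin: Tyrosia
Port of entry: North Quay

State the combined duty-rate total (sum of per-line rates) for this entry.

Line A: prepared fish product → 5.1; in airtight containers → 5.1.1; with no added sugar → 5.1.1.1. Scheduled 18%. No special measure applies. → 18%.
Line B: prepared fish product → 5.1; in airtight containers → 5.1.1; with added sugar → 5.1.1.2. Scheduled 7%. No special measure applies. → 7%.
Line C: prepared fish product → 5.1; chilled → 5.1.2; with added sugar → 5.1.2.1. Scheduled 34%. Cassovia agreement on 5.1.2: RVC ≥ 40% → 22% available; preferential 22%. → 22%.
Line D: non-alcoholic beverage → 5.2; frozen → 5.2.1; with no added sugar → 5.2.1.2. Scheduled 32%. quota on 5.2.1.2 exhausted → over-quota 48%; Cassovia agreement on 5.1.2: 5.2.1.2 not covered. → 48%.
Line E: non-alcoholic beverage → 5.2; chilled → 5.2.2; with added sugar → 5.2.2.2. Scheduled 36%. Tyrosia agreement on 5.2.2: RVC < 60%. → 36%.
Sum: 18% + 7% + 22% + 48% + 36% = 131%.

131%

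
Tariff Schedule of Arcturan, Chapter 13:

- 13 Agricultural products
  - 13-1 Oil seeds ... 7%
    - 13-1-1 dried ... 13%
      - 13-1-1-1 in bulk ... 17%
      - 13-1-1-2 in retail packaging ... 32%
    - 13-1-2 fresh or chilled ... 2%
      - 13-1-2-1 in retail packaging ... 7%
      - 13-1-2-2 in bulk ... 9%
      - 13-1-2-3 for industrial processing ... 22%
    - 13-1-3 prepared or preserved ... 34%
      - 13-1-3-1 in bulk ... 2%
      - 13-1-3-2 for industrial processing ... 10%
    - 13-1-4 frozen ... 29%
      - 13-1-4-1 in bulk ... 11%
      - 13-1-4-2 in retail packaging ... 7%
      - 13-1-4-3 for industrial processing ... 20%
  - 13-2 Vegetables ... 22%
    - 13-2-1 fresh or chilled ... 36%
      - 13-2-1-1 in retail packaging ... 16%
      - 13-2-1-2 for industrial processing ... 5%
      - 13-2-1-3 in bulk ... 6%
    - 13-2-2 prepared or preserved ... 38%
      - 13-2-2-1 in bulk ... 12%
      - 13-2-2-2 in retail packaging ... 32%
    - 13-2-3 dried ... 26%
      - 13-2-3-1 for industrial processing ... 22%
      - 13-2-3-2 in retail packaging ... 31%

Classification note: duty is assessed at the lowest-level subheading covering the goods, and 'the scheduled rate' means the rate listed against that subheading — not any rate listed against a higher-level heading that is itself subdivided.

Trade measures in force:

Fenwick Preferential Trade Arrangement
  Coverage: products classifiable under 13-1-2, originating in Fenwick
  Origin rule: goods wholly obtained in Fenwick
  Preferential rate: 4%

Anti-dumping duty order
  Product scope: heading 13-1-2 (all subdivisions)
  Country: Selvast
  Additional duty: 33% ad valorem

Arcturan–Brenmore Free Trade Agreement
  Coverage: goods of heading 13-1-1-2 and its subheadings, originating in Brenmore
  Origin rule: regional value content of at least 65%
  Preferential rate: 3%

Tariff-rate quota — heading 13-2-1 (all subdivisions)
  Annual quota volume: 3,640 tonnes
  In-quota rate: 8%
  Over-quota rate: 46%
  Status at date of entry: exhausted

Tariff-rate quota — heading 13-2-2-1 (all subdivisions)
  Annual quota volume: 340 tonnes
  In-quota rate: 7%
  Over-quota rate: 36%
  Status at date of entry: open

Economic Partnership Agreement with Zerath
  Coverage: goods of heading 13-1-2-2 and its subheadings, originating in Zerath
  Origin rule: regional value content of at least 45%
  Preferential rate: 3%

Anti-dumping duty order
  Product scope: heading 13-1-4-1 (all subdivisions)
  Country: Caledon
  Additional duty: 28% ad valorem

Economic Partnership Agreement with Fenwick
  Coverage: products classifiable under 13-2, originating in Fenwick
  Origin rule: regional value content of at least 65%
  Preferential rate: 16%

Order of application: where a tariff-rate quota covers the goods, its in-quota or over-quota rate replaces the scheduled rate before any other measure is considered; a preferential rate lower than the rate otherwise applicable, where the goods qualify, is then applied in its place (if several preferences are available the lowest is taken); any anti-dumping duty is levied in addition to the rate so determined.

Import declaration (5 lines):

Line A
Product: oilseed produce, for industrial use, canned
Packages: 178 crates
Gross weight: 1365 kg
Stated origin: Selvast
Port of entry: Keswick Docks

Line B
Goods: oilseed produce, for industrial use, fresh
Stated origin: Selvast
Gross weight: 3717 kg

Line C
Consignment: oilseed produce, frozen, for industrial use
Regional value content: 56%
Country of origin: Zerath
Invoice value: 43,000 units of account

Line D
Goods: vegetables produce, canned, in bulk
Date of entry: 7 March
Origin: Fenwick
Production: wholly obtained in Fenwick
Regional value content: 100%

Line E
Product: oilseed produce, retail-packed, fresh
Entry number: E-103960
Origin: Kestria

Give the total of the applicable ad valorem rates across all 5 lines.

99%

Line A: oilseed → 13-1; canned → 13-1-3; for industrial use → 13-1-3-2. Scheduled 10%. No special measure applies. → 10%.
Line B: oilseed → 13-1; fresh → 13-1-2; for industrial use → 13-1-2-3. Scheduled 22%. anti-dumping (Selvast, 13-1-2): +33%; total 22% + 33% = 55%. → 55%.
Line C: oilseed → 13-1; frozen → 13-1-4; for industrial use → 13-1-4-3. Scheduled 20%. Zerath agreement on 13-1-2-2: 13-1-4-3 not covered. → 20%.
Line D: vegetables → 13-2; canned → 13-2-2; in bulk → 13-2-2-1. Scheduled 12%. quota on 13-2-2-1 open → in-quota 7%; Fenwick agreement on 13-1-2: 13-2-2-1 not covered; Fenwick agreement on 13-2: RVC ≥ 65% → 16% available; preference 16% not lower than 7% → no reduction. → 7%.
Line E: oilseed → 13-1; fresh → 13-1-2; retail-packed → 13-1-2-1. Scheduled 7%. No special measure applies. → 7%.
Sum: 10% + 55% + 20% + 7% + 7% = 99%.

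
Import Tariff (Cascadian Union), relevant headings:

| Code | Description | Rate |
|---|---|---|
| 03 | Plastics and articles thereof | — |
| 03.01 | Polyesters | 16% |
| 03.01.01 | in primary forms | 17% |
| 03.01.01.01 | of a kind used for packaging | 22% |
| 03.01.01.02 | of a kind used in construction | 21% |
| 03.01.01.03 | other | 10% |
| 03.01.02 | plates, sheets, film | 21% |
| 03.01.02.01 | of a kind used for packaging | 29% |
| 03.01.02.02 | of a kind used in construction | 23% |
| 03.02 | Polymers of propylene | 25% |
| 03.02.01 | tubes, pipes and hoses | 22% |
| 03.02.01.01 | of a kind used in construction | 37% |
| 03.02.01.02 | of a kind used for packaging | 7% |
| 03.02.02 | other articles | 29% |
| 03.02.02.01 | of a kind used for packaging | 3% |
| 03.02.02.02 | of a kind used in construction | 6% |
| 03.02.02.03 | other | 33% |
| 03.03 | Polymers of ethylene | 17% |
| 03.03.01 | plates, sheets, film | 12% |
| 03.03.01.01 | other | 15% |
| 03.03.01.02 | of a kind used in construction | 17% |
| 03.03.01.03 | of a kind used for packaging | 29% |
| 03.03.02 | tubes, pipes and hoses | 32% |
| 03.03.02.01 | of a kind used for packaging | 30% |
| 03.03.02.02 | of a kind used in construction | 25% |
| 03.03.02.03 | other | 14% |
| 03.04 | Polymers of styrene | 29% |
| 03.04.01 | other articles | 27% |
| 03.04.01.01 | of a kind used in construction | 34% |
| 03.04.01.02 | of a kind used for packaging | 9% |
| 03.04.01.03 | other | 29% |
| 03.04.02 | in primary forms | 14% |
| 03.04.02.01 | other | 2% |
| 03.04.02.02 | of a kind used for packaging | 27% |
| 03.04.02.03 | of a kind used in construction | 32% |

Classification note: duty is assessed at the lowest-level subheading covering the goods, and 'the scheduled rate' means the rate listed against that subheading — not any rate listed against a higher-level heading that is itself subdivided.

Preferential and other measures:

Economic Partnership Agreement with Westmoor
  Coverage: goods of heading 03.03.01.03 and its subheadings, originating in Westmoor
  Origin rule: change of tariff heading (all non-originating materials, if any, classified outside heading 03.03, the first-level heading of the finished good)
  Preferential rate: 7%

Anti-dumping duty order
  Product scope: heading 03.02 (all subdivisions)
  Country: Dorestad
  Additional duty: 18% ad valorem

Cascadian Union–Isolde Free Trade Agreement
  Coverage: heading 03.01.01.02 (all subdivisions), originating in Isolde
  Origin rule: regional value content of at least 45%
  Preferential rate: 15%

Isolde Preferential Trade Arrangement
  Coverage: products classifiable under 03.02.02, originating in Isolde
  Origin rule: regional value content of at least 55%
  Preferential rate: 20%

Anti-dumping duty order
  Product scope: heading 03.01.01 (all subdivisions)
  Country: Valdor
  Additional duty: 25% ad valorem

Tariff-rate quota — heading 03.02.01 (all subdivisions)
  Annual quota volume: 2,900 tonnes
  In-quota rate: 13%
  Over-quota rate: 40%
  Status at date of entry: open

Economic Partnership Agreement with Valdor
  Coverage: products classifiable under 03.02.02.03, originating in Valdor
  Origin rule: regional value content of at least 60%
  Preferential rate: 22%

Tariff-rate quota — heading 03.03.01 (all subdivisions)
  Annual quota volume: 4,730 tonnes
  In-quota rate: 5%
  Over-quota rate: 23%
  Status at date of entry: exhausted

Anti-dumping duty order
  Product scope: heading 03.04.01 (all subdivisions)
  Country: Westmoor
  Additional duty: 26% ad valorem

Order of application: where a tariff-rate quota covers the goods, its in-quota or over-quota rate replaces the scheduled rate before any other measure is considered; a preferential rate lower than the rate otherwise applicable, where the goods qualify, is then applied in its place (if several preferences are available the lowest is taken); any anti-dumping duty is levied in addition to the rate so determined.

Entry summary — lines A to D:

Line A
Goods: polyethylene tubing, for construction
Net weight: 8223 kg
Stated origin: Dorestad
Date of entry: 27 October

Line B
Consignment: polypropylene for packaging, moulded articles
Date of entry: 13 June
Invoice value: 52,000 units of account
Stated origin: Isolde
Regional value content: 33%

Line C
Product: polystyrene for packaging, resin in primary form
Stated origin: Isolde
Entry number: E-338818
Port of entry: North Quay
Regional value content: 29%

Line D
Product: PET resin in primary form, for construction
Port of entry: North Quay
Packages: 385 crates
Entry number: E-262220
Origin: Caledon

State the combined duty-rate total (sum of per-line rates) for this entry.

76%

Line A: polyethylene → 03.03; tubing → 03.03.02; for construction → 03.03.02.02. Scheduled 25%. No special measure applies. → 25%.
Line B: polypropylene → 03.02; moulded articles → 03.02.02; for packaging → 03.02.02.01. Scheduled 3%. Isolde agreement on 03.01.01.02: 03.02.02.01 not covered; Isolde agreement on 03.02.02: RVC < 55%. → 3%.
Line C: polystyrene → 03.04; resin in primary form → 03.04.02; for packaging → 03.04.02.02. Scheduled 27%. Isolde agreement on 03.01.01.02: 03.04.02.02 not covered; Isolde agreement on 03.02.02: 03.04.02.02 not covered. → 27%.
Line D: PET → 03.01; resin in primary form → 03.01.01; for construction → 03.01.01.02. Scheduled 21%. No special measure applies. → 21%.
Sum: 25% + 3% + 27% + 21% = 76%.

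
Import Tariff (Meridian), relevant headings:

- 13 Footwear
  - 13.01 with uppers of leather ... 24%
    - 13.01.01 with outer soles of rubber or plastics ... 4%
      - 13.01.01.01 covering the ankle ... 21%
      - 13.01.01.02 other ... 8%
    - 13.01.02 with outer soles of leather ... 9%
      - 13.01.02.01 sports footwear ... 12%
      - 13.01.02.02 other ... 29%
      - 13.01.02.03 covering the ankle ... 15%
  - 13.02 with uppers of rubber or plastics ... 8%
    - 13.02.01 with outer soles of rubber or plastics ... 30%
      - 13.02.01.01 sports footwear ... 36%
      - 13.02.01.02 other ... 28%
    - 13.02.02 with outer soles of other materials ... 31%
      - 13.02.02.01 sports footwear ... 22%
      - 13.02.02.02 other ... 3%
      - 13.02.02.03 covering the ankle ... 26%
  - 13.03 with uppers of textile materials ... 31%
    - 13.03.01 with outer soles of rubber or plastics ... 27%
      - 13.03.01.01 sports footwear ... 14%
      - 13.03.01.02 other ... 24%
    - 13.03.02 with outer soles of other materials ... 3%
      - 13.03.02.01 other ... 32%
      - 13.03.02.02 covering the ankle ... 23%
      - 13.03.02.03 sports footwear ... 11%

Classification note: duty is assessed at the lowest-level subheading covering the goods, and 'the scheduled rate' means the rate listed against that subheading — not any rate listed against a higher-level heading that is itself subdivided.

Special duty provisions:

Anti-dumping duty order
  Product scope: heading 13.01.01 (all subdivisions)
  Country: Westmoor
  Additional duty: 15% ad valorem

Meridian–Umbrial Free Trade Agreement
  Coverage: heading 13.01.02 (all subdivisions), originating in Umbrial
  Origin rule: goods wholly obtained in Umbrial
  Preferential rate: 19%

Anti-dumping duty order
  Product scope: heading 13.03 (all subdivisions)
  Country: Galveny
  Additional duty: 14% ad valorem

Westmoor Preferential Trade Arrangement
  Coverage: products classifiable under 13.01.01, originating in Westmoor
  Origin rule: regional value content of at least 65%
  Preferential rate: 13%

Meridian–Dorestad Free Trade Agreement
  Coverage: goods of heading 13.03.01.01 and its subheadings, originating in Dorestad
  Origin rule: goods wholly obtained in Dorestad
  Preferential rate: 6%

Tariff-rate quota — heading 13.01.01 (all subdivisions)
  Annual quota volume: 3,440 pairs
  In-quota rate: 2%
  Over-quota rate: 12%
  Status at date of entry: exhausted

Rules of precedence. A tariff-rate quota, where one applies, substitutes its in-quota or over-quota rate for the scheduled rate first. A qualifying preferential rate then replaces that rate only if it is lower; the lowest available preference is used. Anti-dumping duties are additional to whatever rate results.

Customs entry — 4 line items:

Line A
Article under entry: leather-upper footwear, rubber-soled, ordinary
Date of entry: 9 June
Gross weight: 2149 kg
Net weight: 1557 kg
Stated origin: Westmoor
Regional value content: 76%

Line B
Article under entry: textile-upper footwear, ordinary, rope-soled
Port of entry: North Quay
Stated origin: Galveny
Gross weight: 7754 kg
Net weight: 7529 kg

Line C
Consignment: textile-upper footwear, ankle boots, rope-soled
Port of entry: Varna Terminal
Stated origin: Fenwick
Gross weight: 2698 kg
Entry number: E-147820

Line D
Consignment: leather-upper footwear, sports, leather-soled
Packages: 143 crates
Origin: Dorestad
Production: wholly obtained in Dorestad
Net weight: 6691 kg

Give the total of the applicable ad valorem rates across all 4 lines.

Line A: leather-upper → 13.01; rubber-soled → 13.01.01; ordinary → 13.01.01.02. Scheduled 8%. quota on 13.01.01 exhausted → over-quota 12%; Westmoor agreement on 13.01.01: RVC ≥ 65% → 13% available; preference 13% not lower than 12% → no reduction; anti-dumping (Westmoor, 13.01.01): +15%; total 12% + 15% = 27%. → 27%.
Line B: textile-upper → 13.03; rope-soled → 13.03.02; ordinary → 13.03.02.01. Scheduled 32%. anti-dumping (Galveny, 13.03): +14%; total 32% + 14% = 46%. → 46%.
Line C: textile-upper → 13.03; rope-soled → 13.03.02; ankle boots → 13.03.02.02. Scheduled 23%. No special measure applies. → 23%.
Line D: leather-upper → 13.01; leather-soled → 13.01.02; sports → 13.01.02.01. Scheduled 12%. Dorestad agreement on 13.03.01.01: 13.01.02.01 not covered. → 12%.
Sum: 27% + 46% + 23% + 12% = 108%.

108%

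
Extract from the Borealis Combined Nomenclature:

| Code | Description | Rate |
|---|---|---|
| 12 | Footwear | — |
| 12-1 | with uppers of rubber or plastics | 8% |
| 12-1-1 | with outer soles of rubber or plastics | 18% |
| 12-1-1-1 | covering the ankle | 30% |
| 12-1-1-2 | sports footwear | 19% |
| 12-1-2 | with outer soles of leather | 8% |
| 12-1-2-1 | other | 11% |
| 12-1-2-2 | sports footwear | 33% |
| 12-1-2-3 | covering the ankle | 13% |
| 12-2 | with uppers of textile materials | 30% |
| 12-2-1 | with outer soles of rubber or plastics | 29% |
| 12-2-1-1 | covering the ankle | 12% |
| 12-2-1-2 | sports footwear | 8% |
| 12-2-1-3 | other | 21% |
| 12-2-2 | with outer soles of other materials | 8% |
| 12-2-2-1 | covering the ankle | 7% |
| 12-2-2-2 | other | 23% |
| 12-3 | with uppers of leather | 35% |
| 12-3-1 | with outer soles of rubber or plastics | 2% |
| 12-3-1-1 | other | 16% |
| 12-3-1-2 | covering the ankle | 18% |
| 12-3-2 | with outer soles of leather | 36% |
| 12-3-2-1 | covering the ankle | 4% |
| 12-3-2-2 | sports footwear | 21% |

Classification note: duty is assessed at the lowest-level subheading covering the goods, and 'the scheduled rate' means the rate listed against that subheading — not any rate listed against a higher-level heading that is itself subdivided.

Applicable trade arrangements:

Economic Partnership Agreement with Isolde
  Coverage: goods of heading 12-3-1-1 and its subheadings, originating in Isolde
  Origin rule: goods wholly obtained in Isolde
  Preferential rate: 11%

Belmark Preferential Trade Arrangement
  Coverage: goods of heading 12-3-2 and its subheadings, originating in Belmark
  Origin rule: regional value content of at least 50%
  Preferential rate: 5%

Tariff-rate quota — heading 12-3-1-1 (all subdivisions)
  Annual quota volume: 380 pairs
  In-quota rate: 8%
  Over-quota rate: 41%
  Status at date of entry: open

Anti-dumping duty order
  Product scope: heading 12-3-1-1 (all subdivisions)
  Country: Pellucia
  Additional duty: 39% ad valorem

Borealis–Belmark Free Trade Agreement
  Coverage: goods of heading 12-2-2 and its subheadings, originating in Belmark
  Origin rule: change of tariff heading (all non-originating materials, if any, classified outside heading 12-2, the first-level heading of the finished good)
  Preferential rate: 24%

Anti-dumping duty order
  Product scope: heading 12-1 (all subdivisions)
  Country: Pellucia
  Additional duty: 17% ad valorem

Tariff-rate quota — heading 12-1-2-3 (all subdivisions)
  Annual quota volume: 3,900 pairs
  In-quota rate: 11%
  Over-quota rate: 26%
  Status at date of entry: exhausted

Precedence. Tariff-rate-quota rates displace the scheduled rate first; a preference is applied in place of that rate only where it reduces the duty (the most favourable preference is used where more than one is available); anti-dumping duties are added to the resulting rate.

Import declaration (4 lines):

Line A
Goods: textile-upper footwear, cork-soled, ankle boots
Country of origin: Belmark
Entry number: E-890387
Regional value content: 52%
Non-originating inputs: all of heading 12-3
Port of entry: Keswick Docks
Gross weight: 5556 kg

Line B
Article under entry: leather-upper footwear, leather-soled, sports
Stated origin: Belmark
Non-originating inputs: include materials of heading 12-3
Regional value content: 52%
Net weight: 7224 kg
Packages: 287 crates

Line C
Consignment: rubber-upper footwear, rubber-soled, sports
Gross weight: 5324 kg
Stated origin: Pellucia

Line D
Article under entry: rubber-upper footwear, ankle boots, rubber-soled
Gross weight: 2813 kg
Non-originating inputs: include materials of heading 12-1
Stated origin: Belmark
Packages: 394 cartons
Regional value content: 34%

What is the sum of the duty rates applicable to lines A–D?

Line A: textile-upper → 12-2; cork-soled → 12-2-2; ankle boots → 12-2-2-1. Scheduled 7%. Belmark agreement on 12-3-2: 12-2-2-1 not covered; Belmark agreement on 12-2-2: CTH met → 24% available; preference 24% not lower than 7% → no reduction. → 7%.
Line B: leather-upper → 12-3; leather-soled → 12-3-2; sports → 12-3-2-2. Scheduled 21%. Belmark agreement on 12-3-2: RVC ≥ 50% → 5% available; Belmark agreement on 12-2-2: 12-3-2-2 not covered; preferential 5%. → 5%.
Line C: rubber-upper → 12-1; rubber-soled → 12-1-1; sports → 12-1-1-2. Scheduled 19%. anti-dumping (Pellucia, 12-1): +17%; total 19% + 17% = 36%. → 36%.
Line D: rubber-upper → 12-1; rubber-soled → 12-1-1; ankle boots → 12-1-1-1. Scheduled 30%. Belmark agreement on 12-3-2: 12-1-1-1 not covered; Belmark agreement on 12-2-2: 12-1-1-1 not covered. → 30%.
Sum: 7% + 5% + 36% + 30% = 78%.

78%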